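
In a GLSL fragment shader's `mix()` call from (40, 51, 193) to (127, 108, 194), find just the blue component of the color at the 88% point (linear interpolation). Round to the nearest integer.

B = 193 + 0.88 × (194 − 193) = 193.88 → 194

194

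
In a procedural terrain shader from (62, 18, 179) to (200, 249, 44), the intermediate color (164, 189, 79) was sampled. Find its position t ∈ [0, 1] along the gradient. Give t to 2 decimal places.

0.74

Invert the lerp on the G channel (largest span, 231): t = (189 − 18) / (249 − 18) = 171/231 = 0.74026.
Check on R: (164 − 62)/(200 − 62) = 0.7391 ✓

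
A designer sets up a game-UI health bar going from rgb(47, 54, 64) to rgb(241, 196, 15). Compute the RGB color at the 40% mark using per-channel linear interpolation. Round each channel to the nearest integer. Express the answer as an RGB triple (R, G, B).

40% corresponds to t = 0.4.
R = 47 + 0.4 × (241 − 47) = 47 + 0.4 × 194 = 124.6 → 125
G = 54 + 0.4 × (196 − 54) = 54 + 0.4 × 142 = 110.8 → 111
B = 64 + 0.4 × (15 − 64) = 64 + 0.4 × -49 = 44.4 → 44

(125, 111, 44)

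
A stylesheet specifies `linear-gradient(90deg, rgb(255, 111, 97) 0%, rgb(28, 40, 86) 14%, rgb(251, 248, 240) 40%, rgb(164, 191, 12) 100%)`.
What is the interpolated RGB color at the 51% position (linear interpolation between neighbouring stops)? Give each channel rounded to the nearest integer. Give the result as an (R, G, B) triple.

51% lies between the 40% and 100% stops, so the local fraction is t = (51 − 40)/(100 − 40) = 11/60 ≈ 0.1833.
R = 251 + 0.1833 × (164 − 251) = 235.053 → 235
G = 248 + 0.1833 × (191 − 248) = 237.552 → 238
B = 240 + 0.1833 × (12 − 240) = 198.208 → 198

(235, 238, 198)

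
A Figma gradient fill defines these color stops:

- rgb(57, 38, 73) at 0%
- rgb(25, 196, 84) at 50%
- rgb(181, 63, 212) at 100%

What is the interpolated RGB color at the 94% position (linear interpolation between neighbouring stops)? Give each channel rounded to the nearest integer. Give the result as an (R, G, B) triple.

94% lies between the 50% and 100% stops, so the local fraction is t = (94 − 50)/(100 − 50) = 44/50 ≈ 0.88.
R = 25 + 0.88 × (181 − 25) = 162.28 → 162
G = 196 + 0.88 × (63 − 196) = 78.96 → 79
B = 84 + 0.88 × (212 − 84) = 196.64 → 197

(162, 79, 197)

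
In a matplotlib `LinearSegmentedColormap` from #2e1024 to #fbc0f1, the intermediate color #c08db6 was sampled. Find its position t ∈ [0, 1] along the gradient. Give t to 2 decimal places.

0.71

Invert the lerp on the R channel (largest span, 205): t = (192 − 46) / (251 − 46) = 146/205 = 0.7122.
Check on G: (141 − 16)/(192 − 16) = 0.7102 ✓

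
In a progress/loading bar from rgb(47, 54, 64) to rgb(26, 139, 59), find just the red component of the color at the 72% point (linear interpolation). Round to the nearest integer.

R = 47 + 0.72 × (26 − 47) = 31.88 → 32

32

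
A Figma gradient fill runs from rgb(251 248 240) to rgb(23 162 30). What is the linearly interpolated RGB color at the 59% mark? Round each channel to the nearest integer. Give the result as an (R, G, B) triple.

(116, 197, 116)

59% corresponds to t = 0.59.
R = 251 + 0.59 × (23 − 251) = 251 + 0.59 × -228 = 116.48 → 116
G = 248 + 0.59 × (162 − 248) = 248 + 0.59 × -86 = 197.26 → 197
B = 240 + 0.59 × (30 − 240) = 240 + 0.59 × -210 = 116.1 → 116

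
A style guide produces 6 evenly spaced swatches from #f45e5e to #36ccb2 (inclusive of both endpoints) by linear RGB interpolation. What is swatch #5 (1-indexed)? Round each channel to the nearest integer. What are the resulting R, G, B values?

(92, 182, 161)

With 6 swatches and endpoints inclusive, swatch 5 sits at t = (5 − 1)/(6 − 1) = 4/5 ≈ 0.8.
#f45e5e → (244, 94, 94); #36ccb2 → (54, 204, 178).
R = 244 + 0.8 × (54 − 244) = 92 → 92
G = 94 + 0.8 × (204 − 94) = 182 → 182
B = 94 + 0.8 × (178 − 94) = 161.2 → 161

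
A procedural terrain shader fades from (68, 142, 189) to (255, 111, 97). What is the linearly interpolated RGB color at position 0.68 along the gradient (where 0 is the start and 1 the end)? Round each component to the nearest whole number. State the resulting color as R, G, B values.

(195, 121, 126)

R = 68 + 0.68 × (255 − 68) = 68 + 0.68 × 187 = 195.16 → 195
G = 142 + 0.68 × (111 − 142) = 142 + 0.68 × -31 = 120.92 → 121
B = 189 + 0.68 × (97 − 189) = 189 + 0.68 × -92 = 126.44 → 126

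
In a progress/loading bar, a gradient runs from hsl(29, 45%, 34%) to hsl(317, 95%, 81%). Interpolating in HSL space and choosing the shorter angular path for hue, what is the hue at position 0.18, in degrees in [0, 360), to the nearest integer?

Hue: 317 − 29 = 288°, but |288| > 180 so the shorter arc goes the other way: Δh = 288 − 360 = -72°.
H = 29 + 0.18 × (-72) = 16.04 → 16°

16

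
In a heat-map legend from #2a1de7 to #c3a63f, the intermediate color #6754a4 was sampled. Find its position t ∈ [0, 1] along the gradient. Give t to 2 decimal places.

Invert the lerp on the B channel (largest span, 168): t = (164 − 231) / (63 − 231) = -67/-168 = 0.39881.
Check on R: (103 − 42)/(195 − 42) = 0.3987 ✓

0.40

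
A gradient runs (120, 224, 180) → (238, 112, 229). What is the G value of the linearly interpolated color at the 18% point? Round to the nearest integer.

204

G = 224 + 0.18 × (112 − 224) = 203.84 → 204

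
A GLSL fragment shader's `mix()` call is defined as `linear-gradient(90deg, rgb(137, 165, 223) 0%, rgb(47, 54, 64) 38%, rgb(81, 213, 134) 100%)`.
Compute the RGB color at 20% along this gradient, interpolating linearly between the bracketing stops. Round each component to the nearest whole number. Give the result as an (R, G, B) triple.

(90, 107, 139)

20% lies between the 0% and 38% stops, so the local fraction is t = (20 − 0)/(38 − 0) = 20/38 ≈ 0.5263.
R = 137 + 0.5263 × (47 − 137) = 89.633 → 90
G = 165 + 0.5263 × (54 − 165) = 106.581 → 107
B = 223 + 0.5263 × (64 − 223) = 139.318 → 139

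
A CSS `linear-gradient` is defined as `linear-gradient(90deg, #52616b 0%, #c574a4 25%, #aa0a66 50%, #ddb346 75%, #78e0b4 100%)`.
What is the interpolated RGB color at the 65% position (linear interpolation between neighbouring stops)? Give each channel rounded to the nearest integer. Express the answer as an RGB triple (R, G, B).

(201, 111, 83)

65% lies between the 50% and 75% stops, so the local fraction is t = (65 − 50)/(75 − 50) = 15/25 ≈ 0.6.
#aa0a66 → (170, 10, 102); #ddb346 → (221, 179, 70).
R = 170 + 0.6 × (221 − 170) = 200.6 → 201
G = 10 + 0.6 × (179 − 10) = 111.4 → 111
B = 102 + 0.6 × (70 − 102) = 82.8 → 83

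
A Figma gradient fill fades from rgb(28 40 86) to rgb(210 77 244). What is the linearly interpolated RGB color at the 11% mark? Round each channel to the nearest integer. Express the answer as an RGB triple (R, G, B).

11% corresponds to t = 0.11.
R = 28 + 0.11 × (210 − 28) = 28 + 0.11 × 182 = 48.02 → 48
G = 40 + 0.11 × (77 − 40) = 40 + 0.11 × 37 = 44.07 → 44
B = 86 + 0.11 × (244 − 86) = 86 + 0.11 × 158 = 103.38 → 103
So the blended color is (48, 44, 103), about #302c67.

(48, 44, 103)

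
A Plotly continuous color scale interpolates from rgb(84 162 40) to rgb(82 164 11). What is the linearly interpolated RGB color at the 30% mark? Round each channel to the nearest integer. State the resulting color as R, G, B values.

30% corresponds to t = 0.3.
R = 84 + 0.3 × (82 − 84) = 84 + 0.3 × -2 = 83.4 → 83
G = 162 + 0.3 × (164 − 162) = 162 + 0.3 × 2 = 162.6 → 163
B = 40 + 0.3 × (11 − 40) = 40 + 0.3 × -29 = 31.3 → 31

(83, 163, 31)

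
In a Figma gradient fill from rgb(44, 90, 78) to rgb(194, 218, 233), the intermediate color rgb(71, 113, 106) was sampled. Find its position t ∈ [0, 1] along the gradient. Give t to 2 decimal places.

Invert the lerp on the B channel (largest span, 155): t = (106 − 78) / (233 − 78) = 28/155 = 0.18065.
Check on R: (71 − 44)/(194 − 44) = 0.18 ✓

0.18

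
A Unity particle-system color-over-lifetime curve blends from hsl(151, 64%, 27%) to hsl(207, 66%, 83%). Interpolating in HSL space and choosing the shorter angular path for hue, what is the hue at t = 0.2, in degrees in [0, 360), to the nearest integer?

162

Hue arc: Δh = 207 − 151 = 56° (|Δh| ≤ 180, already the shorter path).
H = 151 + 0.2 × (56) = 162.2 → 162°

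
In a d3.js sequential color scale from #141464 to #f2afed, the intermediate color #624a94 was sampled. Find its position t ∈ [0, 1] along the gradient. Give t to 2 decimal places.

0.35

Invert the lerp on the R channel (largest span, 222): t = (98 − 20) / (242 − 20) = 78/222 = 0.35135.
Check on G: (74 − 20)/(175 − 20) = 0.3484 ✓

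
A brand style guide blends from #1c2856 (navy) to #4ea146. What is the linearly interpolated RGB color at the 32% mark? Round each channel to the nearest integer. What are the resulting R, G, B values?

(44, 79, 81)

#1c2856 → (28, 40, 86); #4ea146 → (78, 161, 70).
32% corresponds to t = 0.32.
R = 28 + 0.32 × (78 − 28) = 28 + 0.32 × 50 = 44 → 44
G = 40 + 0.32 × (161 − 40) = 40 + 0.32 × 121 = 78.72 → 79
B = 86 + 0.32 × (70 − 86) = 86 + 0.32 × -16 = 80.88 → 81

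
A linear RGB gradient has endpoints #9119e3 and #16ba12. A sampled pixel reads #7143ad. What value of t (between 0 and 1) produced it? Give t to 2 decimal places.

Invert the lerp on the B channel (largest span, 209): t = (173 − 227) / (18 − 227) = -54/-209 = 0.25837.
Check on R: (113 − 145)/(22 − 145) = 0.2602 ✓

0.26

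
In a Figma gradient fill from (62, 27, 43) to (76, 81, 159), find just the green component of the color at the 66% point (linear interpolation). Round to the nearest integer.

G = 27 + 0.66 × (81 − 27) = 62.64 → 63

63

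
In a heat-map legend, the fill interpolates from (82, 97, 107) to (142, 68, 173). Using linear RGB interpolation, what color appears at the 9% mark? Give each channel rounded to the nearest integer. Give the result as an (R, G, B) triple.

(87, 94, 113)

9% corresponds to t = 0.09.
R = 82 + 0.09 × (142 − 82) = 82 + 0.09 × 60 = 87.4 → 87
G = 97 + 0.09 × (68 − 97) = 97 + 0.09 × -29 = 94.39 → 94
B = 107 + 0.09 × (173 − 107) = 107 + 0.09 × 66 = 112.94 → 113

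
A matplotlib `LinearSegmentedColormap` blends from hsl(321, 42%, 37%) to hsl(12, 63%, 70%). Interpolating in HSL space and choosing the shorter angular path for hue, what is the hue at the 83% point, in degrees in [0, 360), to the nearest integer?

3

Hue: 12 − 321 = -309°, but |-309| > 180 so the shorter arc goes the other way: Δh = -309 + 360 = 51°.
H = 321 + 0.83 × (51) = 363.33 → 363 → 363 mod 360 = 3°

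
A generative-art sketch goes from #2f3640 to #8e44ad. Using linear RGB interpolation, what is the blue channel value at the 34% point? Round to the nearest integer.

B₁ = 64 (from #2f3640), B₂ = 173 (from #8e44ad).
B = 64 + 0.34 × (173 − 64) = 101.06 → 101

101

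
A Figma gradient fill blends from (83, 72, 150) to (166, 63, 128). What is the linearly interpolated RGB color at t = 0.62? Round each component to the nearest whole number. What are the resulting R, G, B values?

R = 83 + 0.62 × (166 − 83) = 83 + 0.62 × 83 = 134.46 → 134
G = 72 + 0.62 × (63 − 72) = 72 + 0.62 × -9 = 66.42 → 66
B = 150 + 0.62 × (128 − 150) = 150 + 0.62 × -22 = 136.36 → 136
So the blended color is (134, 66, 136), about #864288.

(134, 66, 136)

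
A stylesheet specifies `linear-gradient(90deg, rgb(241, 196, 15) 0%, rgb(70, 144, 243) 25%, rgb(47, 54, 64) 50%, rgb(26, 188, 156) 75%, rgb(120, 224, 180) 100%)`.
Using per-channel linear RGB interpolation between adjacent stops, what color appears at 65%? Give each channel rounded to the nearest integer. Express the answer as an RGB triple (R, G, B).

65% lies between the 50% and 75% stops, so the local fraction is t = (65 − 50)/(75 − 50) = 15/25 ≈ 0.6.
R = 47 + 0.6 × (26 − 47) = 34.4 → 34
G = 54 + 0.6 × (188 − 54) = 134.4 → 134
B = 64 + 0.6 × (156 − 64) = 119.2 → 119

(34, 134, 119)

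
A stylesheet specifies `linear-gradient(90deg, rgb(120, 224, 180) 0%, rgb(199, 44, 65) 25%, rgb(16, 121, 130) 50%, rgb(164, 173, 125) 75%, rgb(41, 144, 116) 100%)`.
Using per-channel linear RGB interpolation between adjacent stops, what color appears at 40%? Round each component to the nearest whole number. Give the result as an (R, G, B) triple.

(89, 90, 104)

40% lies between the 25% and 50% stops, so the local fraction is t = (40 − 25)/(50 − 25) = 15/25 ≈ 0.6.
R = 199 + 0.6 × (16 − 199) = 89.2 → 89
G = 44 + 0.6 × (121 − 44) = 90.2 → 90
B = 65 + 0.6 × (130 − 65) = 104 → 104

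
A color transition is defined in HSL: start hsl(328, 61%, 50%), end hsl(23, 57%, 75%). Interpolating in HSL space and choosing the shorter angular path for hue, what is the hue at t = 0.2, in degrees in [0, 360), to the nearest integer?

339

Hue: 23 − 328 = -305°, but |-305| > 180 so the shorter arc goes the other way: Δh = -305 + 360 = 55°.
H = 328 + 0.2 × (55) = 339 → 339°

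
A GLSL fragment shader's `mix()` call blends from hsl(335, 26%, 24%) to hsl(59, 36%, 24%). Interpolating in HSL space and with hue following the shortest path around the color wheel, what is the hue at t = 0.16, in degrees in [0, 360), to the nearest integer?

Hue: 59 − 335 = -276°, but |-276| > 180 so the shorter arc goes the other way: Δh = -276 + 360 = 84°.
H = 335 + 0.16 × (84) = 348.44 → 348°

348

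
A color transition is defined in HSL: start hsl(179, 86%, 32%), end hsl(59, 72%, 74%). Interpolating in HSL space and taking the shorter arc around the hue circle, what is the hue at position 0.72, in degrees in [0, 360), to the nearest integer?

93

Hue arc: Δh = 59 − 179 = -120° (|Δh| ≤ 180, already the shorter path).
H = 179 + 0.72 × (-120) = 92.6 → 93°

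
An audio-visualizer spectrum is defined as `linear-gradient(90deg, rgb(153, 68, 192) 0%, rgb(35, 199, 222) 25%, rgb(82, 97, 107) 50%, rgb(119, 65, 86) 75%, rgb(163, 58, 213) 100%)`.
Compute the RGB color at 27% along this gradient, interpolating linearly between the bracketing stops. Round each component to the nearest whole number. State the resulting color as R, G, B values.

(39, 191, 213)

27% lies between the 25% and 50% stops, so the local fraction is t = (27 − 25)/(50 − 25) = 2/25 ≈ 0.08.
R = 35 + 0.08 × (82 − 35) = 38.76 → 39
G = 199 + 0.08 × (97 − 199) = 190.84 → 191
B = 222 + 0.08 × (107 − 222) = 212.8 → 213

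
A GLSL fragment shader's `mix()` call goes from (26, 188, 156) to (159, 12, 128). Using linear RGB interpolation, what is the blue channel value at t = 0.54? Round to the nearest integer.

B = 156 + 0.54 × (128 − 156) = 140.88 → 141

141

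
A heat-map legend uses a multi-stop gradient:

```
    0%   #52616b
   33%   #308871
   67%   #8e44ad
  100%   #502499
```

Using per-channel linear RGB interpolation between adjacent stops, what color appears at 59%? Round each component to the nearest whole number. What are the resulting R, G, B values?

(120, 84, 159)

59% lies between the 33% and 67% stops, so the local fraction is t = (59 − 33)/(67 − 33) = 26/34 ≈ 0.7647.
#308871 → (48, 136, 113); #8e44ad → (142, 68, 173).
R = 48 + 0.7647 × (142 − 48) = 119.882 → 120
G = 136 + 0.7647 × (68 − 136) = 84 → 84
B = 113 + 0.7647 × (173 − 113) = 158.882 → 159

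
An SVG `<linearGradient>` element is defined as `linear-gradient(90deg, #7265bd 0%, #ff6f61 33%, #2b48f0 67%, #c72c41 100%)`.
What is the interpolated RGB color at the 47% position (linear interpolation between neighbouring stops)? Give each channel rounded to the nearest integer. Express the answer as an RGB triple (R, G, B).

47% lies between the 33% and 67% stops, so the local fraction is t = (47 − 33)/(67 − 33) = 14/34 ≈ 0.4118.
#ff6f61 → (255, 111, 97); #2b48f0 → (43, 72, 240).
R = 255 + 0.4118 × (43 − 255) = 167.698 → 168
G = 111 + 0.4118 × (72 − 111) = 94.94 → 95
B = 97 + 0.4118 × (240 − 97) = 155.887 → 156

(168, 95, 156)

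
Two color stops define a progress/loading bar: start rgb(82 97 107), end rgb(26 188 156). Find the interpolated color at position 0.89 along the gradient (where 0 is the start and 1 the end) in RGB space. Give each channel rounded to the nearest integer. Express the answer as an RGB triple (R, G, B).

(32, 178, 151)

R = 82 + 0.89 × (26 − 82) = 82 + 0.89 × -56 = 32.16 → 32
G = 97 + 0.89 × (188 − 97) = 97 + 0.89 × 91 = 177.99 → 178
B = 107 + 0.89 × (156 − 107) = 107 + 0.89 × 49 = 150.61 → 151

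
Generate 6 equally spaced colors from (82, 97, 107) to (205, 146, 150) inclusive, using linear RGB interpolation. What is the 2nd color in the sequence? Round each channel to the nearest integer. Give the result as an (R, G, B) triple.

With 6 swatches and endpoints inclusive, swatch 2 sits at t = (2 − 1)/(6 − 1) = 1/5 ≈ 0.2.
R = 82 + 0.2 × (205 − 82) = 106.6 → 107
G = 97 + 0.2 × (146 − 97) = 106.8 → 107
B = 107 + 0.2 × (150 − 107) = 115.6 → 116

(107, 107, 116)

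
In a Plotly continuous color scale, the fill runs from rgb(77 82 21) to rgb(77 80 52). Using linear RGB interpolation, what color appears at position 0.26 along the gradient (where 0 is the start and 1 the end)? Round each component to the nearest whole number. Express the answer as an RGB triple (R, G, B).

(77, 81, 29)

R = 77 + 0.26 × (77 − 77) = 77 + 0.26 × 0 = 77 → 77
G = 82 + 0.26 × (80 − 82) = 82 + 0.26 × -2 = 81.48 → 81
B = 21 + 0.26 × (52 − 21) = 21 + 0.26 × 31 = 29.06 → 29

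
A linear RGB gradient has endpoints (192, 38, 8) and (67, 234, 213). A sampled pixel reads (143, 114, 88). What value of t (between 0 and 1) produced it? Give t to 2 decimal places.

0.39

Invert the lerp on the B channel (largest span, 205): t = (88 − 8) / (213 − 8) = 80/205 = 0.39024.
Check on R: (143 − 192)/(67 − 192) = 0.392 ✓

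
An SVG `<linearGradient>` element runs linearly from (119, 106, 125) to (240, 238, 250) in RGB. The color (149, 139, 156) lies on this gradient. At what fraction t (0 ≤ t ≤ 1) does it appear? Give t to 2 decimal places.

Invert the lerp on the G channel (largest span, 132): t = (139 − 106) / (238 − 106) = 33/132 = 0.25.
Check on R: (149 − 119)/(240 − 119) = 0.2479 ✓

0.25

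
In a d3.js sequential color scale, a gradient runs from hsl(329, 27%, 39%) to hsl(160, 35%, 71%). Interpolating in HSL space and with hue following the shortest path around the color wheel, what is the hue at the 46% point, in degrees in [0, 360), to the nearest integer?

251

Hue arc: Δh = 160 − 329 = -169° (|Δh| ≤ 180, already the shorter path).
H = 329 + 0.46 × (-169) = 251.26 → 251°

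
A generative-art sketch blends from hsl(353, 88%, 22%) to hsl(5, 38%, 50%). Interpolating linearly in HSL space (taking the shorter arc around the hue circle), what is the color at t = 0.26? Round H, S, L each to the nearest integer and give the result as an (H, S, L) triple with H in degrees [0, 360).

Hue: 5 − 353 = -348°, but |-348| > 180 so the shorter arc goes the other way: Δh = -348 + 360 = 12°.
H = 353 + 0.26 × (12) = 356.12 → 356°
S = 88 + 0.26 × (38 − 88) = 75 → 75%
L = 22 + 0.26 × (50 − 22) = 29.28 → 29%

(356, 75, 29)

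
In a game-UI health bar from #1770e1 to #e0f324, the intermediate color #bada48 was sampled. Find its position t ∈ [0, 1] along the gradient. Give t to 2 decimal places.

0.81

Invert the lerp on the R channel (largest span, 201): t = (186 − 23) / (224 − 23) = 163/201 = 0.81095.
Check on G: (218 − 112)/(243 − 112) = 0.8092 ✓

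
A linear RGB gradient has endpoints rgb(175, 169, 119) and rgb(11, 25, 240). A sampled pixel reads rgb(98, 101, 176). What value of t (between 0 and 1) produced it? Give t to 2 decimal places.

0.47

Invert the lerp on the R channel (largest span, 164): t = (98 − 175) / (11 − 175) = -77/-164 = 0.46951.
Check on G: (101 − 169)/(25 − 169) = 0.4722 ✓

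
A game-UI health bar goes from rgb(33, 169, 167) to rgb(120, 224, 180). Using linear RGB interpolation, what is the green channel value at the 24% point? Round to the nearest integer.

182

G = 169 + 0.24 × (224 − 169) = 182.2 → 182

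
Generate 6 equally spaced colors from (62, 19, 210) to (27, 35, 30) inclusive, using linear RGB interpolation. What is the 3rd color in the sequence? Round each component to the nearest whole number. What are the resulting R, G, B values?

(48, 25, 138)

With 6 swatches and endpoints inclusive, swatch 3 sits at t = (3 − 1)/(6 − 1) = 2/5 ≈ 0.4.
R = 62 + 0.4 × (27 − 62) = 48 → 48
G = 19 + 0.4 × (35 − 19) = 25.4 → 25
B = 210 + 0.4 × (30 − 210) = 138 → 138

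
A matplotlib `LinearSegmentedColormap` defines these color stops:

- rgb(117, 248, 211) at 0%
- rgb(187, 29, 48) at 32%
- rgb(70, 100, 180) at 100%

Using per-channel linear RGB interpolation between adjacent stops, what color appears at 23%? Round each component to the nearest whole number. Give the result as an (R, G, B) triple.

(167, 91, 94)

23% lies between the 0% and 32% stops, so the local fraction is t = (23 − 0)/(32 − 0) = 23/32 ≈ 0.7188.
R = 117 + 0.7188 × (187 − 117) = 167.316 → 167
G = 248 + 0.7188 × (29 − 248) = 90.583 → 91
B = 211 + 0.7188 × (48 − 211) = 93.836 → 94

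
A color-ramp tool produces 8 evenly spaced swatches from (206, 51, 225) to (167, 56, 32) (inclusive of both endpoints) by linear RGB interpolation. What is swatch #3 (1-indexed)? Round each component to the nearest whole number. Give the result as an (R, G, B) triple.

(195, 52, 170)

With 8 swatches and endpoints inclusive, swatch 3 sits at t = (3 − 1)/(8 − 1) = 2/7 ≈ 0.2857.
R = 206 + 0.2857 × (167 − 206) = 194.858 → 195
G = 51 + 0.2857 × (56 − 51) = 52.428 → 52
B = 225 + 0.2857 × (32 − 225) = 169.86 → 170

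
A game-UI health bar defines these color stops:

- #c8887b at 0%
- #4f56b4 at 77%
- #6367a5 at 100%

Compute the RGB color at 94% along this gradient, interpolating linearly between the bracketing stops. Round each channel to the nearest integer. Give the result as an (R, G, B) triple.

94% lies between the 77% and 100% stops, so the local fraction is t = (94 − 77)/(100 − 77) = 17/23 ≈ 0.7391.
#4f56b4 → (79, 86, 180); #6367a5 → (99, 103, 165).
R = 79 + 0.7391 × (99 − 79) = 93.782 → 94
G = 86 + 0.7391 × (103 − 86) = 98.565 → 99
B = 180 + 0.7391 × (165 − 180) = 168.913 → 169

(94, 99, 169)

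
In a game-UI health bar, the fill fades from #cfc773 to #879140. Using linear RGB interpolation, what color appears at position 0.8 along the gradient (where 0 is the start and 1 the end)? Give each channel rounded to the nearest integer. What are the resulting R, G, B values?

(149, 156, 74)

#cfc773 → (207, 199, 115); #879140 → (135, 145, 64).
R = 207 + 0.8 × (135 − 207) = 207 + 0.8 × -72 = 149.4 → 149
G = 199 + 0.8 × (145 − 199) = 199 + 0.8 × -54 = 155.8 → 156
B = 115 + 0.8 × (64 − 115) = 115 + 0.8 × -51 = 74.2 → 74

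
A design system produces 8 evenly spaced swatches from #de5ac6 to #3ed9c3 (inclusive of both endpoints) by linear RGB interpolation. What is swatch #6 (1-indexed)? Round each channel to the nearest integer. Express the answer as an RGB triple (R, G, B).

With 8 swatches and endpoints inclusive, swatch 6 sits at t = (6 − 1)/(8 − 1) = 5/7 ≈ 0.7143.
#de5ac6 → (222, 90, 198); #3ed9c3 → (62, 217, 195).
R = 222 + 0.7143 × (62 − 222) = 107.712 → 108
G = 90 + 0.7143 × (217 − 90) = 180.716 → 181
B = 198 + 0.7143 × (195 − 198) = 195.857 → 196

(108, 181, 196)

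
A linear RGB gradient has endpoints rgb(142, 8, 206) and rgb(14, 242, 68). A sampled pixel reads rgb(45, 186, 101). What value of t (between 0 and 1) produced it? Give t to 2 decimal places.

0.76

Invert the lerp on the G channel (largest span, 234): t = (186 − 8) / (242 − 8) = 178/234 = 0.76068.
Check on R: (45 − 142)/(14 − 142) = 0.7578 ✓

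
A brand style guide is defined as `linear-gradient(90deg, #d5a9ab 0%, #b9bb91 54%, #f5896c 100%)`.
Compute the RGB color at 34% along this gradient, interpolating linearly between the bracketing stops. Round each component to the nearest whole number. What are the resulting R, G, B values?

34% lies between the 0% and 54% stops, so the local fraction is t = (34 − 0)/(54 − 0) = 34/54 ≈ 0.6296.
#d5a9ab → (213, 169, 171); #b9bb91 → (185, 187, 145).
R = 213 + 0.6296 × (185 − 213) = 195.371 → 195
G = 169 + 0.6296 × (187 − 169) = 180.333 → 180
B = 171 + 0.6296 × (145 − 171) = 154.63 → 155

(195, 180, 155)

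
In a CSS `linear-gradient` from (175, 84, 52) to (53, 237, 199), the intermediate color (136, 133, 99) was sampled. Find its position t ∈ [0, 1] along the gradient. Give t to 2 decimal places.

0.32

Invert the lerp on the G channel (largest span, 153): t = (133 − 84) / (237 − 84) = 49/153 = 0.32026.
Check on R: (136 − 175)/(53 − 175) = 0.3197 ✓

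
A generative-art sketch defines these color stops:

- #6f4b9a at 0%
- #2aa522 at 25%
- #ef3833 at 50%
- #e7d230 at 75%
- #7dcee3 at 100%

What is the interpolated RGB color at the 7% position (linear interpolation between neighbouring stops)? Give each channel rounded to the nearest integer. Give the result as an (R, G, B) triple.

7% lies between the 0% and 25% stops, so the local fraction is t = (7 − 0)/(25 − 0) = 7/25 ≈ 0.28.
#6f4b9a → (111, 75, 154); #2aa522 → (42, 165, 34).
R = 111 + 0.28 × (42 − 111) = 91.68 → 92
G = 75 + 0.28 × (165 − 75) = 100.2 → 100
B = 154 + 0.28 × (34 − 154) = 120.4 → 120

(92, 100, 120)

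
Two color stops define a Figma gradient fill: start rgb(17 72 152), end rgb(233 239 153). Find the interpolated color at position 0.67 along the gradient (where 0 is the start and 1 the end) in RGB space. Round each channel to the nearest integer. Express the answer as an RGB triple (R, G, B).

R = 17 + 0.67 × (233 − 17) = 17 + 0.67 × 216 = 161.72 → 162
G = 72 + 0.67 × (239 − 72) = 72 + 0.67 × 167 = 183.89 → 184
B = 152 + 0.67 × (153 − 152) = 152 + 0.67 × 1 = 152.67 → 153

(162, 184, 153)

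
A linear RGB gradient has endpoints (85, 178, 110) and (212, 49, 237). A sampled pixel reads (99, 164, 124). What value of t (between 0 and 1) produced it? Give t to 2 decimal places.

Invert the lerp on the G channel (largest span, 129): t = (164 − 178) / (49 − 178) = -14/-129 = 0.10853.
Check on R: (99 − 85)/(212 − 85) = 0.1102 ✓

0.11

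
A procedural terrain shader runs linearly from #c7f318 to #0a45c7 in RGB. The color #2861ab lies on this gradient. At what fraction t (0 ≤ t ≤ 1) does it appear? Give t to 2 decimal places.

0.84

Invert the lerp on the R channel (largest span, 189): t = (40 − 199) / (10 − 199) = -159/-189 = 0.84127.
Check on G: (97 − 243)/(69 − 243) = 0.8391 ✓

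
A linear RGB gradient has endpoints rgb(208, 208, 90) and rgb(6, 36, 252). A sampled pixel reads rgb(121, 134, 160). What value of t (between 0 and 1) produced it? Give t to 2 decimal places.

Invert the lerp on the R channel (largest span, 202): t = (121 − 208) / (6 − 208) = -87/-202 = 0.43069.
Check on G: (134 − 208)/(36 − 208) = 0.4302 ✓

0.43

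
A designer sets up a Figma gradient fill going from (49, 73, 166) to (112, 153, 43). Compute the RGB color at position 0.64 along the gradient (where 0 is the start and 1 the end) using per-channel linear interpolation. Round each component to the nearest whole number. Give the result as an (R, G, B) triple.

R = 49 + 0.64 × (112 − 49) = 49 + 0.64 × 63 = 89.32 → 89
G = 73 + 0.64 × (153 − 73) = 73 + 0.64 × 80 = 124.2 → 124
B = 166 + 0.64 × (43 − 166) = 166 + 0.64 × -123 = 87.28 → 87
So the blended color is (89, 124, 87), about #597c57.

(89, 124, 87)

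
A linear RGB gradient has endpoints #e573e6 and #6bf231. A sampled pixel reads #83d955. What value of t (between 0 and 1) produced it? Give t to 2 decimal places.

0.80

Invert the lerp on the B channel (largest span, 181): t = (85 − 230) / (49 − 230) = -145/-181 = 0.8011.
Check on R: (131 − 229)/(107 − 229) = 0.8033 ✓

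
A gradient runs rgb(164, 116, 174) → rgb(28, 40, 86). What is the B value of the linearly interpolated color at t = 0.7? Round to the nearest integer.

112

B = 174 + 0.7 × (86 − 174) = 112.4 → 112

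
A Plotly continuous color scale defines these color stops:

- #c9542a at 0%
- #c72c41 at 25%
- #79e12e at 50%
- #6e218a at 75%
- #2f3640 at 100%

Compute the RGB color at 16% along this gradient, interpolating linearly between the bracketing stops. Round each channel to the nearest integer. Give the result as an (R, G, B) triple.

16% lies between the 0% and 25% stops, so the local fraction is t = (16 − 0)/(25 − 0) = 16/25 ≈ 0.64.
#c9542a → (201, 84, 42); #c72c41 → (199, 44, 65).
R = 201 + 0.64 × (199 − 201) = 199.72 → 200
G = 84 + 0.64 × (44 − 84) = 58.4 → 58
B = 42 + 0.64 × (65 − 42) = 56.72 → 57

(200, 58, 57)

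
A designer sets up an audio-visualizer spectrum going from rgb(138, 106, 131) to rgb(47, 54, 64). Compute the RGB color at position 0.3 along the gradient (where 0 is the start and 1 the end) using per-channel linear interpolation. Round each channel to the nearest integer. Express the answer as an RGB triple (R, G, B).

(111, 90, 111)

R = 138 + 0.3 × (47 − 138) = 138 + 0.3 × -91 = 110.7 → 111
G = 106 + 0.3 × (54 − 106) = 106 + 0.3 × -52 = 90.4 → 90
B = 131 + 0.3 × (64 − 131) = 131 + 0.3 × -67 = 110.9 → 111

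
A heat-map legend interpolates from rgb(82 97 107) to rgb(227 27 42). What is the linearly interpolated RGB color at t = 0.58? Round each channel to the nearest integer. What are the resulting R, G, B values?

(166, 56, 69)

R = 82 + 0.58 × (227 − 82) = 82 + 0.58 × 145 = 166.1 → 166
G = 97 + 0.58 × (27 − 97) = 97 + 0.58 × -70 = 56.4 → 56
B = 107 + 0.58 × (42 − 107) = 107 + 0.58 × -65 = 69.3 → 69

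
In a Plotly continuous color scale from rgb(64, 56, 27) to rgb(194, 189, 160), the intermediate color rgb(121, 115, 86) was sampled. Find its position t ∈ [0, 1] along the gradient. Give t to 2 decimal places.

Invert the lerp on the G channel (largest span, 133): t = (115 − 56) / (189 − 56) = 59/133 = 0.44361.
Check on R: (121 − 64)/(194 − 64) = 0.4385 ✓

0.44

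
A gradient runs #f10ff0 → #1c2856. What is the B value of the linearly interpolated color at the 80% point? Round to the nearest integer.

B₁ = 240 (from #f10ff0), B₂ = 86 (from #1c2856).
B = 240 + 0.8 × (86 − 240) = 116.8 → 117

117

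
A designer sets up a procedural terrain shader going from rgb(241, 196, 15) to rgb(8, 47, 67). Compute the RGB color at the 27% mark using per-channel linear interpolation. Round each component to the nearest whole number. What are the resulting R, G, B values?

27% corresponds to t = 0.27.
R = 241 + 0.27 × (8 − 241) = 241 + 0.27 × -233 = 178.09 → 178
G = 196 + 0.27 × (47 − 196) = 196 + 0.27 × -149 = 155.77 → 156
B = 15 + 0.27 × (67 − 15) = 15 + 0.27 × 52 = 29.04 → 29

(178, 156, 29)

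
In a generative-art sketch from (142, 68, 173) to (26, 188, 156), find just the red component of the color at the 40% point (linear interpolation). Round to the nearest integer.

R = 142 + 0.4 × (26 − 142) = 95.6 → 96

96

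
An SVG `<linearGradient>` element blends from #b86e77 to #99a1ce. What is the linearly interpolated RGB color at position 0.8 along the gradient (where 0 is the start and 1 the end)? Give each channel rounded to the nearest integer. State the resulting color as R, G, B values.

(159, 151, 189)

#b86e77 → (184, 110, 119); #99a1ce → (153, 161, 206).
R = 184 + 0.8 × (153 − 184) = 184 + 0.8 × -31 = 159.2 → 159
G = 110 + 0.8 × (161 − 110) = 110 + 0.8 × 51 = 150.8 → 151
B = 119 + 0.8 × (206 − 119) = 119 + 0.8 × 87 = 188.6 → 189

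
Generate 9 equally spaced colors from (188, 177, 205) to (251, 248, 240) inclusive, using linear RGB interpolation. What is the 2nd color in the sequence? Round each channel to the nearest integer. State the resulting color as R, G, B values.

With 9 swatches and endpoints inclusive, swatch 2 sits at t = (2 − 1)/(9 − 1) = 1/8 ≈ 0.125.
R = 188 + 0.125 × (251 − 188) = 195.875 → 196
G = 177 + 0.125 × (248 − 177) = 185.875 → 186
B = 205 + 0.125 × (240 − 205) = 209.375 → 209

(196, 186, 209)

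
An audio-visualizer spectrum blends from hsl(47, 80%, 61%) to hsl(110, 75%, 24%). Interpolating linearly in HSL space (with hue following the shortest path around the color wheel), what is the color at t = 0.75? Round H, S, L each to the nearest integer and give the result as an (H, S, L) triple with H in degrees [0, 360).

(94, 76, 33)

Hue arc: Δh = 110 − 47 = 63° (|Δh| ≤ 180, already the shorter path).
H = 47 + 0.75 × (63) = 94.25 → 94°
S = 80 + 0.75 × (75 − 80) = 76.25 → 76%
L = 61 + 0.75 × (24 − 61) = 33.25 → 33%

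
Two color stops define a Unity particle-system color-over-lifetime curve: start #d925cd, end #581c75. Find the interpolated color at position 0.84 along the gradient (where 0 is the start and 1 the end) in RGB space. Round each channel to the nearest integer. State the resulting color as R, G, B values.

(109, 29, 131)

#d925cd → (217, 37, 205); #581c75 → (88, 28, 117).
R = 217 + 0.84 × (88 − 217) = 217 + 0.84 × -129 = 108.64 → 109
G = 37 + 0.84 × (28 − 37) = 37 + 0.84 × -9 = 29.44 → 29
B = 205 + 0.84 × (117 − 205) = 205 + 0.84 × -88 = 131.08 → 131
So the blended color is (109, 29, 131), about #6d1d83.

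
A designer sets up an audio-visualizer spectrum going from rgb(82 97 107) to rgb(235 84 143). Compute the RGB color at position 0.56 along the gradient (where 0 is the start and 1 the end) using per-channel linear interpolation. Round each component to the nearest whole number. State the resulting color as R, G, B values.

R = 82 + 0.56 × (235 − 82) = 82 + 0.56 × 153 = 167.68 → 168
G = 97 + 0.56 × (84 − 97) = 97 + 0.56 × -13 = 89.72 → 90
B = 107 + 0.56 × (143 − 107) = 107 + 0.56 × 36 = 127.16 → 127
So the blended color is (168, 90, 127), about #a85a7f.

(168, 90, 127)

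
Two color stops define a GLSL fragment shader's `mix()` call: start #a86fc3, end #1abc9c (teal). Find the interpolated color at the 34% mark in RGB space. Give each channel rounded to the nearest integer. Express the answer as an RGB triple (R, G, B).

(120, 137, 182)

#a86fc3 → (168, 111, 195); #1abc9c → (26, 188, 156).
34% corresponds to t = 0.34.
R = 168 + 0.34 × (26 − 168) = 168 + 0.34 × -142 = 119.72 → 120
G = 111 + 0.34 × (188 − 111) = 111 + 0.34 × 77 = 137.18 → 137
B = 195 + 0.34 × (156 − 195) = 195 + 0.34 × -39 = 181.74 → 182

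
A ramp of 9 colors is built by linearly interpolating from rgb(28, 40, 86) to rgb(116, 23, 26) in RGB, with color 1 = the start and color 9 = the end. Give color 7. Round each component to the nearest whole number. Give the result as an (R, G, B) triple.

With 9 swatches and endpoints inclusive, swatch 7 sits at t = (7 − 1)/(9 − 1) = 6/8 ≈ 0.75.
R = 28 + 0.75 × (116 − 28) = 94 → 94
G = 40 + 0.75 × (23 − 40) = 27.25 → 27
B = 86 + 0.75 × (26 − 86) = 41 → 41

(94, 27, 41)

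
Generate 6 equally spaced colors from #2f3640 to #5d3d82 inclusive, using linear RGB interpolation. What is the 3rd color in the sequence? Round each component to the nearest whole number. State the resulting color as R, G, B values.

(65, 57, 90)

With 6 swatches and endpoints inclusive, swatch 3 sits at t = (3 − 1)/(6 − 1) = 2/5 ≈ 0.4.
#2f3640 → (47, 54, 64); #5d3d82 → (93, 61, 130).
R = 47 + 0.4 × (93 − 47) = 65.4 → 65
G = 54 + 0.4 × (61 − 54) = 56.8 → 57
B = 64 + 0.4 × (130 − 64) = 90.4 → 90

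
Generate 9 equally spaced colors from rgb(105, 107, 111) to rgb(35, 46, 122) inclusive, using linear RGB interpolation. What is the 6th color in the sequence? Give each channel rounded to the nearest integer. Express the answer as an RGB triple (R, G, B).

With 9 swatches and endpoints inclusive, swatch 6 sits at t = (6 − 1)/(9 − 1) = 5/8 ≈ 0.625.
R = 105 + 0.625 × (35 − 105) = 61.25 → 61
G = 107 + 0.625 × (46 − 107) = 68.875 → 69
B = 111 + 0.625 × (122 − 111) = 117.875 → 118

(61, 69, 118)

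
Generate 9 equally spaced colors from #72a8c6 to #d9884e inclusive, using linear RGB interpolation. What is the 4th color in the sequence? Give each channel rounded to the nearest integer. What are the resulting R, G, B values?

With 9 swatches and endpoints inclusive, swatch 4 sits at t = (4 − 1)/(9 − 1) = 3/8 ≈ 0.375.
#72a8c6 → (114, 168, 198); #d9884e → (217, 136, 78).
R = 114 + 0.375 × (217 − 114) = 152.625 → 153
G = 168 + 0.375 × (136 − 168) = 156 → 156
B = 198 + 0.375 × (78 − 198) = 153 → 153

(153, 156, 153)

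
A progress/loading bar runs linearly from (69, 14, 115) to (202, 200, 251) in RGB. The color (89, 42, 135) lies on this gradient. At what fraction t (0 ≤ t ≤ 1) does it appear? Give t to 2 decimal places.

Invert the lerp on the G channel (largest span, 186): t = (42 − 14) / (200 − 14) = 28/186 = 0.15054.
Check on R: (89 − 69)/(202 − 69) = 0.1504 ✓

0.15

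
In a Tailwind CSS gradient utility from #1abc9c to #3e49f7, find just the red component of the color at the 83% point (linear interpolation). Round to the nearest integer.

56

R₁ = 26 (from #1abc9c), R₂ = 62 (from #3e49f7).
R = 26 + 0.83 × (62 − 26) = 55.88 → 56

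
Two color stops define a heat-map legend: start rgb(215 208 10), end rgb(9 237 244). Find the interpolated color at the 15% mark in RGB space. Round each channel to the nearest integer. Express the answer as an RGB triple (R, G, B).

15% corresponds to t = 0.15.
R = 215 + 0.15 × (9 − 215) = 215 + 0.15 × -206 = 184.1 → 184
G = 208 + 0.15 × (237 − 208) = 208 + 0.15 × 29 = 212.35 → 212
B = 10 + 0.15 × (244 − 10) = 10 + 0.15 × 234 = 45.1 → 45

(184, 212, 45)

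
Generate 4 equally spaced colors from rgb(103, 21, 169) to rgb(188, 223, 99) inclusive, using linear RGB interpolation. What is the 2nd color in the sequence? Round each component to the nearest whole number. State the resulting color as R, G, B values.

(131, 88, 146)

With 4 swatches and endpoints inclusive, swatch 2 sits at t = (2 − 1)/(4 − 1) = 1/3 ≈ 0.3333.
R = 103 + 0.3333 × (188 − 103) = 131.331 → 131
G = 21 + 0.3333 × (223 − 21) = 88.327 → 88
B = 169 + 0.3333 × (99 − 169) = 145.669 → 146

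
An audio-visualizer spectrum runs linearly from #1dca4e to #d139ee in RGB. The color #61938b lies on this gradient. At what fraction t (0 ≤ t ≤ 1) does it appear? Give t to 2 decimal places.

0.38

Invert the lerp on the R channel (largest span, 180): t = (97 − 29) / (209 − 29) = 68/180 = 0.37778.
Check on G: (147 − 202)/(57 − 202) = 0.3793 ✓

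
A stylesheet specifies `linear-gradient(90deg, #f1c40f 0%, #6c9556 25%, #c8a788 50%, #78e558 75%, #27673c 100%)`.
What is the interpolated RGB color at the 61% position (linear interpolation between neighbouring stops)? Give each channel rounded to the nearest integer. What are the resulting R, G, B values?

(165, 194, 115)

61% lies between the 50% and 75% stops, so the local fraction is t = (61 − 50)/(75 − 50) = 11/25 ≈ 0.44.
#c8a788 → (200, 167, 136); #78e558 → (120, 229, 88).
R = 200 + 0.44 × (120 − 200) = 164.8 → 165
G = 167 + 0.44 × (229 − 167) = 194.28 → 194
B = 136 + 0.44 × (88 − 136) = 114.88 → 115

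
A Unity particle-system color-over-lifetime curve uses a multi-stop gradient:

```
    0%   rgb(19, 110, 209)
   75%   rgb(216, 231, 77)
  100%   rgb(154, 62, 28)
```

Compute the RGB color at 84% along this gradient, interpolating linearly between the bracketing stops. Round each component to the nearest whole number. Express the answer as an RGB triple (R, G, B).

(194, 170, 59)

84% lies between the 75% and 100% stops, so the local fraction is t = (84 − 75)/(100 − 75) = 9/25 ≈ 0.36.
R = 216 + 0.36 × (154 − 216) = 193.68 → 194
G = 231 + 0.36 × (62 − 231) = 170.16 → 170
B = 77 + 0.36 × (28 − 77) = 59.36 → 59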